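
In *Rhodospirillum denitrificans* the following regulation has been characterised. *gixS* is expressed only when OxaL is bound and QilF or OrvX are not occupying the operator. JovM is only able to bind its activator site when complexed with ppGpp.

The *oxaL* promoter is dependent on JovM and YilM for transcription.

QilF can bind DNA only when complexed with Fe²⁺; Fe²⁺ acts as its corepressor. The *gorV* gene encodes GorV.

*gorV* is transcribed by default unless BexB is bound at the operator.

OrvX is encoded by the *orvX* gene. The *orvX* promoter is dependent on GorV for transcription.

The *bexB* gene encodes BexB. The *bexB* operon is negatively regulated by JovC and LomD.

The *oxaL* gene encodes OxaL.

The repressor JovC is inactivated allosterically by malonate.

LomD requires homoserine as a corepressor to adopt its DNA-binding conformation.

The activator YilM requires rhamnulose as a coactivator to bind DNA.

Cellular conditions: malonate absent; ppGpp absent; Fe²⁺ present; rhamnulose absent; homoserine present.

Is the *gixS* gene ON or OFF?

OFF

Fe²⁺ is present, so QilF is active.
ppGpp is absent, so JovM is inactive.
Rhamnulose is absent, so YilM is inactive.
Required activator JovM is absent, so *oxaL* is not transcribed.
So OxaL is not produced.
Malonate is absent, so JovC is active.
Homoserine is present, so LomD is active.
With repressor JovC bound, *bexB* is not transcribed.
So BexB is not produced.
With no repressor bound, *gorV* is transcribed.
So GorV is produced and active.
No repressor is bound and GorV is active, so *orvX* is transcribed.
So OrvX is produced and active.
With repressor QilF bound, *gixS* is not transcribed.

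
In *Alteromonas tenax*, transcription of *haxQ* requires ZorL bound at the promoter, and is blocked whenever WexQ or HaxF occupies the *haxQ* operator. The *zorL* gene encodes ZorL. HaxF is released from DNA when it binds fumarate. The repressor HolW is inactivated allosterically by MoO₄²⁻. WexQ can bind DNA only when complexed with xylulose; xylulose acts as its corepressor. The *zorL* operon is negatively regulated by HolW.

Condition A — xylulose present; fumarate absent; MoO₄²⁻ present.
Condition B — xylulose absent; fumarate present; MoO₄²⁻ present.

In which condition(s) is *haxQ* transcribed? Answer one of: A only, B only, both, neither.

Condition A:
Xylulose is present, so WexQ is active.
Fumarate is absent, so HaxF is active.
MoO₄²⁻ is present, so HolW is inactive.
With no repressor bound, *zorL* is transcribed.
So ZorL is produced and active.
With repressor WexQ bound, *haxQ* is not transcribed.
→ *haxQ* is OFF in A.
Condition B:
Xylulose is absent, so WexQ is inactive.
Fumarate is present, so HaxF is inactive.
MoO₄²⁻ is present, so HolW is inactive.
With no repressor bound, *zorL* is transcribed.
So ZorL is produced and active.
No repressor is bound and ZorL is active, so *haxQ* is transcribed.
→ *haxQ* is ON in B.

B only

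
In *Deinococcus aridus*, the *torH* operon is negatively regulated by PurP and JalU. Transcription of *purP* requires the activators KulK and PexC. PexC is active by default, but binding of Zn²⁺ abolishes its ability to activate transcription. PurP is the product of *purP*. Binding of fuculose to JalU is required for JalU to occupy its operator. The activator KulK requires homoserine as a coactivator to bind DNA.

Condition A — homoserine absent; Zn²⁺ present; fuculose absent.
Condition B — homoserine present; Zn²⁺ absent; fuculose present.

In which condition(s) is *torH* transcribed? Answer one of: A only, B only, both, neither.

Condition A:
Homoserine is absent, so KulK is inactive.
Zn²⁺ is present, so PexC is inactive.
Required activator KulK is absent, so *purP* is not transcribed.
So PurP is not produced.
Fuculose is absent, so JalU is inactive.
With no repressor bound, *torH* is transcribed.
→ *torH* is ON in A.
Condition B:
Homoserine is present, so KulK is active.
Zn²⁺ is absent, so PexC is active.
No repressor is bound and KulK and PexC are active, so *purP* is transcribed.
So PurP is produced and active.
Fuculose is present, so JalU is active.
With repressor PurP bound, *torH* is not transcribed.
→ *torH* is OFF in B.

A only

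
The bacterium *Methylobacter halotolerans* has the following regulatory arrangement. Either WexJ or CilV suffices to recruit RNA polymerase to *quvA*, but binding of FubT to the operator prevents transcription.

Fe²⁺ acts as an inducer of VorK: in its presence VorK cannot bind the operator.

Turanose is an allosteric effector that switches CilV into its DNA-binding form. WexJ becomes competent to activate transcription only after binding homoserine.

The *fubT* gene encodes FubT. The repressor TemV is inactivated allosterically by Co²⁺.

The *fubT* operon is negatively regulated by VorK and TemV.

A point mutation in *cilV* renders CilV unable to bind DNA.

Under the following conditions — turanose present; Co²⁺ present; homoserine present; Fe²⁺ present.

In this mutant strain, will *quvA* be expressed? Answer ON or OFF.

OFF

Homoserine is present, so WexJ is active.
Fe²⁺ is present, so VorK is inactive.
Co²⁺ is present, so TemV is inactive.
With no repressor bound, *fubT* is transcribed.
So FubT is produced and active.
CilV is non-functional in this strain, so it has no effect.
With repressor FubT bound, *quvA* is not transcribed.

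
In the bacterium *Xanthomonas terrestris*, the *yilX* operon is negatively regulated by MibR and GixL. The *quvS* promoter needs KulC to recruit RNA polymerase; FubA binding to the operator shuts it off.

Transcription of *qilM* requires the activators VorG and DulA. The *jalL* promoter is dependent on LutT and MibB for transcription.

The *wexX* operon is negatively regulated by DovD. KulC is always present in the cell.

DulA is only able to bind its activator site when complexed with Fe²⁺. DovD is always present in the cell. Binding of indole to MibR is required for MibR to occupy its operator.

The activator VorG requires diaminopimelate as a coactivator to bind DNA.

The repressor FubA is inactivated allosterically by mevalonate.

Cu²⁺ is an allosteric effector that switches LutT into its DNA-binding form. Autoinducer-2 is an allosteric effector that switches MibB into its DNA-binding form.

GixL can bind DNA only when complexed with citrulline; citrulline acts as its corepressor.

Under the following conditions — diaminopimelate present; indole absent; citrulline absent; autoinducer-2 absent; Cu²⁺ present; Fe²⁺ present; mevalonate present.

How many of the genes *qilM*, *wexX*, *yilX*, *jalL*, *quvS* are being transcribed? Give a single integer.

3

Diaminopimelate is present, so VorG is active.
Fe²⁺ is present, so DulA is active.
No repressor is bound and VorG and DulA are active, so *qilM* is transcribed.
→ *qilM* is ON.
DovD is produced constitutively and is active.
With repressor DovD bound, *wexX* is not transcribed.
→ *wexX* is OFF.
Indole is absent, so MibR is inactive.
Citrulline is absent, so GixL is inactive.
With no repressor bound, *yilX* is transcribed.
→ *yilX* is ON.
Cu²⁺ is present, so LutT is active.
Autoinducer-2 is absent, so MibB is inactive.
Required activator MibB is absent, so *jalL* is not transcribed.
→ *jalL* is OFF.
Mevalonate is present, so FubA is inactive.
KulC is produced constitutively and is active.
No repressor is bound and KulC is active, so *quvS* is transcribed.
→ *quvS* is ON.
3 of the 5 genes are transcribed.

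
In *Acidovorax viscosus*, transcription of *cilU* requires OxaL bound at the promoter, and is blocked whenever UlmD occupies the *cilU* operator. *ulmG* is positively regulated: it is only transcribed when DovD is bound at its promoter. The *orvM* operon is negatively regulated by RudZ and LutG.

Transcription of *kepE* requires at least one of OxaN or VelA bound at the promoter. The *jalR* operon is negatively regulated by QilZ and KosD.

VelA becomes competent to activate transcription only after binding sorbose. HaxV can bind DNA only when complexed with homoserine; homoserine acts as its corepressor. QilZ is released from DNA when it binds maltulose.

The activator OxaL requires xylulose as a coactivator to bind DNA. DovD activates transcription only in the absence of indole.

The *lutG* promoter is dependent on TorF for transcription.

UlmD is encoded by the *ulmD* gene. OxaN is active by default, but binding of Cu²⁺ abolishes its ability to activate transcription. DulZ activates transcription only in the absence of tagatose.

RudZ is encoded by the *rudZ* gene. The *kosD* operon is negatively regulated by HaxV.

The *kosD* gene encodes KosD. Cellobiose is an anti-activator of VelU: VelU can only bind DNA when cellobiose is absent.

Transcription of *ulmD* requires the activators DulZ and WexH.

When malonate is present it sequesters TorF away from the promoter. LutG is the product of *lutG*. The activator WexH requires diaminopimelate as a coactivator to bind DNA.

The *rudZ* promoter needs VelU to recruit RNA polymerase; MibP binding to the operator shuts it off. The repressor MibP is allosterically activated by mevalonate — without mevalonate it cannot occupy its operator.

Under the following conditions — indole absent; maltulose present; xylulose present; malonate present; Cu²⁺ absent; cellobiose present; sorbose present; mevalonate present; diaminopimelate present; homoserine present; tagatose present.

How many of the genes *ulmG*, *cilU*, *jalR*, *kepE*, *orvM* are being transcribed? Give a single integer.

Indole is absent, so DovD is active.
No repressor is bound and DovD is active, so *ulmG* is transcribed.
→ *ulmG* is ON.
Tagatose is present, so DulZ is inactive.
Diaminopimelate is present, so WexH is active.
Required activator DulZ is absent, so *ulmD* is not transcribed.
So UlmD is not produced.
Xylulose is present, so OxaL is active.
No repressor is bound and OxaL is active, so *cilU* is transcribed.
→ *cilU* is ON.
Maltulose is present, so QilZ is inactive.
Homoserine is present, so HaxV is active.
With repressor HaxV bound, *kosD* is not transcribed.
So KosD is not produced.
With no repressor bound, *jalR* is transcribed.
→ *jalR* is ON.
Cu²⁺ is absent, so OxaN is active.
Sorbose is present, so VelA is active.
Activator OxaN is present, so *kepE* is transcribed.
→ *kepE* is ON.
Mevalonate is present, so MibP is active.
Cellobiose is present, so VelU is inactive.
With repressor MibP bound, *rudZ* is not transcribed.
So RudZ is not produced.
Malonate is present, so TorF is inactive.
Required activator TorF is absent, so *lutG* is not transcribed.
So LutG is not produced.
With no repressor bound, *orvM* is transcribed.
→ *orvM* is ON.
5 of the 5 genes are transcribed.

5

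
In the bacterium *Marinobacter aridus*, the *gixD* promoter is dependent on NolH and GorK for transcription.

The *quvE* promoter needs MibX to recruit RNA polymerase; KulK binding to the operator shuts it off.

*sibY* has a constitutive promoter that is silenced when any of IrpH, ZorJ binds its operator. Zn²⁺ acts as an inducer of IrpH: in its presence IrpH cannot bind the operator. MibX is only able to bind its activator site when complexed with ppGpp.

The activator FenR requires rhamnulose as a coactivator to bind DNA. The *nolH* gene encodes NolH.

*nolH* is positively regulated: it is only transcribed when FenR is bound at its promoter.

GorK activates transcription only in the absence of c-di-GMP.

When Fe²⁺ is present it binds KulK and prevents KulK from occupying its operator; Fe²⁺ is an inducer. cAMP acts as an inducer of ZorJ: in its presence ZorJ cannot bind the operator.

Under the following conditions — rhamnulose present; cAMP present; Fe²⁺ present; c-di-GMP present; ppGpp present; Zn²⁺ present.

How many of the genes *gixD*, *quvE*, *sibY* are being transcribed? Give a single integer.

2

Rhamnulose is present, so FenR is active.
No repressor is bound and FenR is active, so *nolH* is transcribed.
So NolH is produced and active.
c-di-GMP is present, so GorK is inactive.
Required activator GorK is absent, so *gixD* is not transcribed.
→ *gixD* is OFF.
ppGpp is present, so MibX is active.
Fe²⁺ is present, so KulK is inactive.
No repressor is bound and MibX is active, so *quvE* is transcribed.
→ *quvE* is ON.
Zn²⁺ is present, so IrpH is inactive.
cAMP is present, so ZorJ is inactive.
With no repressor bound, *sibY* is transcribed.
→ *sibY* is ON.
2 of the 3 genes are transcribed.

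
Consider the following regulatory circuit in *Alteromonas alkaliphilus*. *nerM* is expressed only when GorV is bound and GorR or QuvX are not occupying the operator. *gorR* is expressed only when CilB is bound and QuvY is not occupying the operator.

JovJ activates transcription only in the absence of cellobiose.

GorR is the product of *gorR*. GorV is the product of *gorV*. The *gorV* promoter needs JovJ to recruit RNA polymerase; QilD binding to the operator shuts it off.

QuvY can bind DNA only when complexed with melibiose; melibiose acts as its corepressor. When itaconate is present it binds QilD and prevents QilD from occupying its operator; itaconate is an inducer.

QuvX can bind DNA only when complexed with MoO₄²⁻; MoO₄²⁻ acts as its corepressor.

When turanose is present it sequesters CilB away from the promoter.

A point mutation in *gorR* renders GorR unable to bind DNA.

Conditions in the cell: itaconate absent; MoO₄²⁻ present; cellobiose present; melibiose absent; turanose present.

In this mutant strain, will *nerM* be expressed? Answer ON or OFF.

OFF

GorR is non-functional in this strain, so it has no effect.
Cellobiose is present, so JovJ is inactive.
Itaconate is absent, so QilD is active.
With repressor QilD bound, *gorV* is not transcribed.
So GorV is not produced.
MoO₄²⁻ is present, so QuvX is active.
With repressor QuvX bound, *nerM* is not transcribed.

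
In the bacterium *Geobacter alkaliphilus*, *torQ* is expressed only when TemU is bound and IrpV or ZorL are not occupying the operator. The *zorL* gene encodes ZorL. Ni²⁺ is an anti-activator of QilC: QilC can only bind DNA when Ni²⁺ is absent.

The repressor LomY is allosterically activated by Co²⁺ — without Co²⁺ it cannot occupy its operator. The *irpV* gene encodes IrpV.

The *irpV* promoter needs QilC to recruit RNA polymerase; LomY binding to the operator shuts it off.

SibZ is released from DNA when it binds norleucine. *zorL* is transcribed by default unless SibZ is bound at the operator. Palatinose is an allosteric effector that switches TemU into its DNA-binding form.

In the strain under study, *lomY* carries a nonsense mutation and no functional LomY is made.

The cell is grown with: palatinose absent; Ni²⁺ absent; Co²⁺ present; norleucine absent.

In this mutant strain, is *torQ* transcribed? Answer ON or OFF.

Ni²⁺ is absent, so QilC is active.
LomY is non-functional in this strain, so it has no effect.
No repressor is bound and QilC is active, so *irpV* is transcribed.
So IrpV is produced and active.
Palatinose is absent, so TemU is inactive.
Norleucine is absent, so SibZ is active.
With repressor SibZ bound, *zorL* is not transcribed.
So ZorL is not produced.
With repressor IrpV bound, *torQ* is not transcribed.

OFF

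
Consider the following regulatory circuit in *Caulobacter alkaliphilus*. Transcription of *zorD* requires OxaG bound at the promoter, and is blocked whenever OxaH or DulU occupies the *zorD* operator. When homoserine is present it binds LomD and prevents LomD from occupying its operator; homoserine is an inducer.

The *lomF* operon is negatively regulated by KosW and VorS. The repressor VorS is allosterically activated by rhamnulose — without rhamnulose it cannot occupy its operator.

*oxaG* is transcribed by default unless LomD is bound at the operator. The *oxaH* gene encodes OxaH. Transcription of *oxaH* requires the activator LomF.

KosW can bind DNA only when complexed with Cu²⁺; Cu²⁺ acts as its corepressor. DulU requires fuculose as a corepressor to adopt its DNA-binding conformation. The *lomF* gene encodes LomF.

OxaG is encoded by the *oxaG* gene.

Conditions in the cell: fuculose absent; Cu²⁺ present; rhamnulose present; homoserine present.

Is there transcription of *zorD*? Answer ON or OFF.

Cu²⁺ is present, so KosW is active.
Rhamnulose is present, so VorS is active.
With repressor KosW bound, *lomF* is not transcribed.
So LomF is not produced.
Required activator LomF is absent, so *oxaH* is not transcribed.
So OxaH is not produced.
Fuculose is absent, so DulU is inactive.
Homoserine is present, so LomD is inactive.
With no repressor bound, *oxaG* is transcribed.
So OxaG is produced and active.
No repressor is bound and OxaG is active, so *zorD* is transcribed.

ON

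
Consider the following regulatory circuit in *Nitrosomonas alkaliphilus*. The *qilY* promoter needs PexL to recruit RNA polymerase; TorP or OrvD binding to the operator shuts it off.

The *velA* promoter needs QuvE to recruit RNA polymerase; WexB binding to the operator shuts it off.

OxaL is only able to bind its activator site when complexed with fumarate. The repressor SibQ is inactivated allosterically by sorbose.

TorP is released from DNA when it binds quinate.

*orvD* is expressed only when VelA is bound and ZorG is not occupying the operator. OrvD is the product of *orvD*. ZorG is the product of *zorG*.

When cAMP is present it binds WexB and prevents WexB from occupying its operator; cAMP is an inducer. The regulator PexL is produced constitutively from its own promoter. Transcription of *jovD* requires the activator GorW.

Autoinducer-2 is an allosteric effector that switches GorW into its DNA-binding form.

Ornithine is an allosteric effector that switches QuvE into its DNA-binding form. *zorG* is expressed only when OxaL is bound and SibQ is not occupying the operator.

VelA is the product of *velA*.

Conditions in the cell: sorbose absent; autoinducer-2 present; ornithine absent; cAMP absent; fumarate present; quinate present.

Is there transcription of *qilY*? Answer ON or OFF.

PexL is produced constitutively and is active.
Quinate is present, so TorP is inactive.
Fumarate is present, so OxaL is active.
Sorbose is absent, so SibQ is active.
With repressor SibQ bound, *zorG* is not transcribed.
So ZorG is not produced.
cAMP is absent, so WexB is active.
Ornithine is absent, so QuvE is inactive.
With repressor WexB bound, *velA* is not transcribed.
So VelA is not produced.
Required activator VelA is absent, so *orvD* is not transcribed.
So OrvD is not produced.
No repressor is bound and PexL is active, so *qilY* is transcribed.

ON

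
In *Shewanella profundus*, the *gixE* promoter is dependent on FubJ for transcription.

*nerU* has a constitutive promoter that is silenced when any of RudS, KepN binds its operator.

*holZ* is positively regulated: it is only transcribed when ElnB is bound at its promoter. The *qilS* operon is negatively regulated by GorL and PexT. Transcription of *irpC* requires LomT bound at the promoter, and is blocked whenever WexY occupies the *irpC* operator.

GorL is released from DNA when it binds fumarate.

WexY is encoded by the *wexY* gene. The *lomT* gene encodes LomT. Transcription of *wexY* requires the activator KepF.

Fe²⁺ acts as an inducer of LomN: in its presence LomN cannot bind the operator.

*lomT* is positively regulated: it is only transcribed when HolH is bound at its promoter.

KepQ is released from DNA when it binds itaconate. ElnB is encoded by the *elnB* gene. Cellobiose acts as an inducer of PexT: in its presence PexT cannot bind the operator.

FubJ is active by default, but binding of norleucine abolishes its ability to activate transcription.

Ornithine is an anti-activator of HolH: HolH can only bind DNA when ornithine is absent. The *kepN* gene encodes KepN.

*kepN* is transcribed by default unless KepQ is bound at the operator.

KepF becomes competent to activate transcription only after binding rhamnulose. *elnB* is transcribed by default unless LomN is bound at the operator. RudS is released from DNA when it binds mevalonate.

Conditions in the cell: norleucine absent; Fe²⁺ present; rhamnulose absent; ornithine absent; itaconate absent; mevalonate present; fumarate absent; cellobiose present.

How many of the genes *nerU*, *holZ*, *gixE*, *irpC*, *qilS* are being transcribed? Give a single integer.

Mevalonate is present, so RudS is inactive.
Itaconate is absent, so KepQ is active.
With repressor KepQ bound, *kepN* is not transcribed.
So KepN is not produced.
With no repressor bound, *nerU* is transcribed.
→ *nerU* is ON.
Fe²⁺ is present, so LomN is inactive.
With no repressor bound, *elnB* is transcribed.
So ElnB is produced and active.
No repressor is bound and ElnB is active, so *holZ* is transcribed.
→ *holZ* is ON.
Norleucine is absent, so FubJ is active.
No repressor is bound and FubJ is active, so *gixE* is transcribed.
→ *gixE* is ON.
Ornithine is absent, so HolH is active.
No repressor is bound and HolH is active, so *lomT* is transcribed.
So LomT is produced and active.
Rhamnulose is absent, so KepF is inactive.
Required activator KepF is absent, so *wexY* is not transcribed.
So WexY is not produced.
No repressor is bound and LomT is active, so *irpC* is transcribed.
→ *irpC* is ON.
Fumarate is absent, so GorL is active.
Cellobiose is present, so PexT is inactive.
With repressor GorL bound, *qilS* is not transcribed.
→ *qilS* is OFF.
4 of the 5 genes are transcribed.

4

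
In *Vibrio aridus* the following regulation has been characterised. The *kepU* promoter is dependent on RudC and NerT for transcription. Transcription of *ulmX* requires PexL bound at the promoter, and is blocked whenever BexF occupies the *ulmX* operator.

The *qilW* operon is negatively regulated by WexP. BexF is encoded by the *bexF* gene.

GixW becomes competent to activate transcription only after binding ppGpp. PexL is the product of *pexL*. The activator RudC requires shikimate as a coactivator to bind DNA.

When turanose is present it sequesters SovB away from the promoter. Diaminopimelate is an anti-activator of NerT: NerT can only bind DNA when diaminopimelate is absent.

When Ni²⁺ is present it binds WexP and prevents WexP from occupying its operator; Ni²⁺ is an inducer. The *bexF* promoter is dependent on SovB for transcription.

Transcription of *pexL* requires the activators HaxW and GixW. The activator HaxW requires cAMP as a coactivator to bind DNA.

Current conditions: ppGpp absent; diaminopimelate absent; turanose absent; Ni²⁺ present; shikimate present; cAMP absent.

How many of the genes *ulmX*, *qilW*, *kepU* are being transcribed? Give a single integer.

Turanose is absent, so SovB is active.
No repressor is bound and SovB is active, so *bexF* is transcribed.
So BexF is produced and active.
cAMP is absent, so HaxW is inactive.
ppGpp is absent, so GixW is inactive.
Required activator HaxW is absent, so *pexL* is not transcribed.
So PexL is not produced.
With repressor BexF bound, *ulmX* is not transcribed.
→ *ulmX* is OFF.
Ni²⁺ is present, so WexP is inactive.
With no repressor bound, *qilW* is transcribed.
→ *qilW* is ON.
Shikimate is present, so RudC is active.
Diaminopimelate is absent, so NerT is active.
No repressor is bound and RudC and NerT are active, so *kepU* is transcribed.
→ *kepU* is ON.
2 of the 3 genes are transcribed.

2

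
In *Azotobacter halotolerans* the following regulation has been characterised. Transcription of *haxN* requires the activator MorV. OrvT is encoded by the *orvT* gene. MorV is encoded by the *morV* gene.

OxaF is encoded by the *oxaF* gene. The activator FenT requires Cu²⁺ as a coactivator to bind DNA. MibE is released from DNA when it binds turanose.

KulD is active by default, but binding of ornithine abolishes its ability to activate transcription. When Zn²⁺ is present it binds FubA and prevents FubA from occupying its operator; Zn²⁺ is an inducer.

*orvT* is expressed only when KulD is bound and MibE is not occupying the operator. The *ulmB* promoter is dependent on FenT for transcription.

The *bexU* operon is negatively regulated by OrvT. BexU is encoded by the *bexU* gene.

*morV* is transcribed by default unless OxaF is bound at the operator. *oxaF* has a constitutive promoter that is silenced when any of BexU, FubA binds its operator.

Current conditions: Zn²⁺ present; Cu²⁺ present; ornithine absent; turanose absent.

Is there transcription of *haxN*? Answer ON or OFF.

Turanose is absent, so MibE is active.
Ornithine is absent, so KulD is active.
With repressor MibE bound, *orvT* is not transcribed.
So OrvT is not produced.
With no repressor bound, *bexU* is transcribed.
So BexU is produced and active.
Zn²⁺ is present, so FubA is inactive.
With repressor BexU bound, *oxaF* is not transcribed.
So OxaF is not produced.
With no repressor bound, *morV* is transcribed.
So MorV is produced and active.
No repressor is bound and MorV is active, so *haxN* is transcribed.

ON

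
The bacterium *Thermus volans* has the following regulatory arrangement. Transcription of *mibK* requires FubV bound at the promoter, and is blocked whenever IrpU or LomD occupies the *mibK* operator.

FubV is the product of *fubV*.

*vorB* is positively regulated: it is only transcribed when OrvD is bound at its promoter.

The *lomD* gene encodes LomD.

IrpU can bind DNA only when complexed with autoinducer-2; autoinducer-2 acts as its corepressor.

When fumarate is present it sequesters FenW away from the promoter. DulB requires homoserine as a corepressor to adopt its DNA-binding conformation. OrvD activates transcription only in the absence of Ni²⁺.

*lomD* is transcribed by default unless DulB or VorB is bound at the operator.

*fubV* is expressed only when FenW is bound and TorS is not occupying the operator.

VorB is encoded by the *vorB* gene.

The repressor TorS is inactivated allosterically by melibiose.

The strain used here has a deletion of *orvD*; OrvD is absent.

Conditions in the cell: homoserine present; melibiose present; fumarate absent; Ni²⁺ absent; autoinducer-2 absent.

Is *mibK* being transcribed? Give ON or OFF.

Autoinducer-2 is absent, so IrpU is inactive.
Fumarate is absent, so FenW is active.
Melibiose is present, so TorS is inactive.
No repressor is bound and FenW is active, so *fubV* is transcribed.
So FubV is produced and active.
Homoserine is present, so DulB is active.
OrvD is non-functional in this strain, so it has no effect.
Required activator OrvD is absent, so *vorB* is not transcribed.
So VorB is not produced.
With repressor DulB bound, *lomD* is not transcribed.
So LomD is not produced.
No repressor is bound and FubV is active, so *mibK* is transcribed.

ON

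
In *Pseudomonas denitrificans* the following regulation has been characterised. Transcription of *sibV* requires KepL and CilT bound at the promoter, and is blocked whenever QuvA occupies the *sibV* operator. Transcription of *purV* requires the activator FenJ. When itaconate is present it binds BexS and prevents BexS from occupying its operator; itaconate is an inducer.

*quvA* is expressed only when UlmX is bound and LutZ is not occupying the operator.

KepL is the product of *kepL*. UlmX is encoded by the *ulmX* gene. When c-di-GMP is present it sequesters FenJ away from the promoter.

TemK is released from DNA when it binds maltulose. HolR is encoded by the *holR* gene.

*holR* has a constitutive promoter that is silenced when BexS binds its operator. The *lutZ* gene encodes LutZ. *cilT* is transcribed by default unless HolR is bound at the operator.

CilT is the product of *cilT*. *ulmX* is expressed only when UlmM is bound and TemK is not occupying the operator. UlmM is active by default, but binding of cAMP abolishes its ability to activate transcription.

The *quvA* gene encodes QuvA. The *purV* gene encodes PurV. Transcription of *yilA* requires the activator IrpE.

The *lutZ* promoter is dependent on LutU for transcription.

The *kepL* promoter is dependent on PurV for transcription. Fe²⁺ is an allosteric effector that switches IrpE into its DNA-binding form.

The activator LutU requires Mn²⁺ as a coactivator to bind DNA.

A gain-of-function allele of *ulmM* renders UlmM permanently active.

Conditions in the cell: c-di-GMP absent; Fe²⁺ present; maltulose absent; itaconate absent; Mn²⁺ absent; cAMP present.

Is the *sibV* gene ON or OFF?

ON

c-di-GMP is absent, so FenJ is active.
No repressor is bound and FenJ is active, so *purV* is transcribed.
So PurV is produced and active.
No repressor is bound and PurV is active, so *kepL* is transcribed.
So KepL is produced and active.
Maltulose is absent, so TemK is active.
UlmM is constitutively active in this strain.
With repressor TemK bound, *ulmX* is not transcribed.
So UlmX is not produced.
Mn²⁺ is absent, so LutU is inactive.
Required activator LutU is absent, so *lutZ* is not transcribed.
So LutZ is not produced.
Required activator UlmX is absent, so *quvA* is not transcribed.
So QuvA is not produced.
Itaconate is absent, so BexS is active.
With repressor BexS bound, *holR* is not transcribed.
So HolR is not produced.
With no repressor bound, *cilT* is transcribed.
So CilT is produced and active.
No repressor is bound and KepL and CilT are active, so *sibV* is transcribed.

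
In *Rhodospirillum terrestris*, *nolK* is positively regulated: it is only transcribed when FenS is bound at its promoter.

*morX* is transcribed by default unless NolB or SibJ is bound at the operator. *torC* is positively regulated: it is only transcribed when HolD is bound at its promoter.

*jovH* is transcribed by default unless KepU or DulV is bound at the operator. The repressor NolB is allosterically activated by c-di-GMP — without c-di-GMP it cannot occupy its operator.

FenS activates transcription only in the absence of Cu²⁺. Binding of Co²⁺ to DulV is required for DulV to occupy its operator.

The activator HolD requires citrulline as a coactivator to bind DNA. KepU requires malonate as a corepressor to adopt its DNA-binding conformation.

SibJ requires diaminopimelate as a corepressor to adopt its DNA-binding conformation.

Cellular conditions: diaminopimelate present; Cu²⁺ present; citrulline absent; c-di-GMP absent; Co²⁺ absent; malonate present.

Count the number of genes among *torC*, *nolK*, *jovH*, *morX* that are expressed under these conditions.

0

Citrulline is absent, so HolD is inactive.
Required activator HolD is absent, so *torC* is not transcribed.
→ *torC* is OFF.
Cu²⁺ is present, so FenS is inactive.
Required activator FenS is absent, so *nolK* is not transcribed.
→ *nolK* is OFF.
Malonate is present, so KepU is active.
Co²⁺ is absent, so DulV is inactive.
With repressor KepU bound, *jovH* is not transcribed.
→ *jovH* is OFF.
c-di-GMP is absent, so NolB is inactive.
Diaminopimelate is present, so SibJ is active.
With repressor SibJ bound, *morX* is not transcribed.
→ *morX* is OFF.
0 of the 4 genes are transcribed.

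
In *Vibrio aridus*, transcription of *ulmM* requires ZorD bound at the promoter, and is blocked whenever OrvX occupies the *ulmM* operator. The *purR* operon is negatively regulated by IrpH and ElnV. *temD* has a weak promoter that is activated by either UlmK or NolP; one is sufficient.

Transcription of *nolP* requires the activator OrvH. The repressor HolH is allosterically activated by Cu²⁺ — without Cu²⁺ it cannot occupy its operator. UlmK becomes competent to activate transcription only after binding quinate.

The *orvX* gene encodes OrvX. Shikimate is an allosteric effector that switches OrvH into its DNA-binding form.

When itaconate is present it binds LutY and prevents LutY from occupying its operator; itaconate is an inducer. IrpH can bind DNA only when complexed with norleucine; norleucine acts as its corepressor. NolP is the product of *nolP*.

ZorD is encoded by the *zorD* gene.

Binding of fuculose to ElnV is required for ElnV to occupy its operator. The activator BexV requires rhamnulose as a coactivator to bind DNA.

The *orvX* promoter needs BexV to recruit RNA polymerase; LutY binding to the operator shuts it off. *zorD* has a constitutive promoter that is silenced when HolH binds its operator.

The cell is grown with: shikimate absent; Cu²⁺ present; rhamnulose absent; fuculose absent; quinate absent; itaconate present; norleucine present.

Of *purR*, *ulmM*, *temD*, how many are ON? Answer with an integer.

0

Norleucine is present, so IrpH is active.
Fuculose is absent, so ElnV is inactive.
With repressor IrpH bound, *purR* is not transcribed.
→ *purR* is OFF.
Cu²⁺ is present, so HolH is active.
With repressor HolH bound, *zorD* is not transcribed.
So ZorD is not produced.
Itaconate is present, so LutY is inactive.
Rhamnulose is absent, so BexV is inactive.
Required activator BexV is absent, so *orvX* is not transcribed.
So OrvX is not produced.
Required activator ZorD is absent, so *ulmM* is not transcribed.
→ *ulmM* is OFF.
Quinate is absent, so UlmK is inactive.
Shikimate is absent, so OrvH is inactive.
Required activator OrvH is absent, so *nolP* is not transcribed.
So NolP is not produced.
No activator is available at the *temD* promoter, so *temD* is not transcribed.
→ *temD* is OFF.
0 of the 3 genes are transcribed.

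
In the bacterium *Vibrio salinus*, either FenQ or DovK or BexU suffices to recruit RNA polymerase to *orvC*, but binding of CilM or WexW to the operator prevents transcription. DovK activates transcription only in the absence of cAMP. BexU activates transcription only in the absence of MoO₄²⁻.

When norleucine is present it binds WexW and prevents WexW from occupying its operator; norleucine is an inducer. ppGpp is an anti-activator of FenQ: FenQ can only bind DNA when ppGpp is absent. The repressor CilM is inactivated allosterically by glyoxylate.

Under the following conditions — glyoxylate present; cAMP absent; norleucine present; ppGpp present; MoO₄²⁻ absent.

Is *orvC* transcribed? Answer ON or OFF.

ON

ppGpp is present, so FenQ is inactive.
Glyoxylate is present, so CilM is inactive.
Norleucine is present, so WexW is inactive.
cAMP is absent, so DovK is active.
MoO₄²⁻ is absent, so BexU is active.
Activator DovK is present, so *orvC* is transcribed.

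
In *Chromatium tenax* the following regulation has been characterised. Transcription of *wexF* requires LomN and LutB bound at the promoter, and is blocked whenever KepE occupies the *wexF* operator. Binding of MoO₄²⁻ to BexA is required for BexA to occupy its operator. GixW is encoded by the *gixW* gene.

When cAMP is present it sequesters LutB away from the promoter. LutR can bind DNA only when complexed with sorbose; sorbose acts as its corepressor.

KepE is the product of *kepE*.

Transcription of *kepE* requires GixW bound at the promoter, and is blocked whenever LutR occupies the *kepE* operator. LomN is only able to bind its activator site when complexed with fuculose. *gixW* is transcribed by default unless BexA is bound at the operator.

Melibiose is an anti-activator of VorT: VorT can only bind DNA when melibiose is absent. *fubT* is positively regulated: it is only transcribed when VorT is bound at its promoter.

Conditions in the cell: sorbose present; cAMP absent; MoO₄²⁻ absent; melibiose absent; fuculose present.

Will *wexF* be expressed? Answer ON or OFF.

ON

Sorbose is present, so LutR is active.
MoO₄²⁻ is absent, so BexA is inactive.
With no repressor bound, *gixW* is transcribed.
So GixW is produced and active.
With repressor LutR bound, *kepE* is not transcribed.
So KepE is not produced.
Fuculose is present, so LomN is active.
cAMP is absent, so LutB is active.
No repressor is bound and LomN and LutB are active, so *wexF* is transcribed.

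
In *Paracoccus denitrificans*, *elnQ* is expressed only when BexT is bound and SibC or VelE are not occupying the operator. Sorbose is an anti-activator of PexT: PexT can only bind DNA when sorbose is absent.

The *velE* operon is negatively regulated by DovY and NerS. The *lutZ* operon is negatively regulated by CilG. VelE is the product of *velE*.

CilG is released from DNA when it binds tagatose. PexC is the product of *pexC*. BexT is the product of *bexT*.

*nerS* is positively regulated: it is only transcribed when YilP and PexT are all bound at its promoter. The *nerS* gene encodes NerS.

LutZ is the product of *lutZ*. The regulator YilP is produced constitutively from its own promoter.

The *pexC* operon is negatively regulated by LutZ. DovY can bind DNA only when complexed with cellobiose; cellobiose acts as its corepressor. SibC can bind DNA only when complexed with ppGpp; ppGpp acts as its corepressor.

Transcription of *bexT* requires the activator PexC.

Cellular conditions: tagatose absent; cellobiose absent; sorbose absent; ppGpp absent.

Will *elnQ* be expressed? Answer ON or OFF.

ON

Tagatose is absent, so CilG is active.
With repressor CilG bound, *lutZ* is not transcribed.
So LutZ is not produced.
With no repressor bound, *pexC* is transcribed.
So PexC is produced and active.
No repressor is bound and PexC is active, so *bexT* is transcribed.
So BexT is produced and active.
ppGpp is absent, so SibC is inactive.
Cellobiose is absent, so DovY is inactive.
YilP is produced constitutively and is active.
Sorbose is absent, so PexT is active.
No repressor is bound and YilP and PexT are active, so *nerS* is transcribed.
So NerS is produced and active.
With repressor NerS bound, *velE* is not transcribed.
So VelE is not produced.
No repressor is bound and BexT is active, so *elnQ* is transcribed.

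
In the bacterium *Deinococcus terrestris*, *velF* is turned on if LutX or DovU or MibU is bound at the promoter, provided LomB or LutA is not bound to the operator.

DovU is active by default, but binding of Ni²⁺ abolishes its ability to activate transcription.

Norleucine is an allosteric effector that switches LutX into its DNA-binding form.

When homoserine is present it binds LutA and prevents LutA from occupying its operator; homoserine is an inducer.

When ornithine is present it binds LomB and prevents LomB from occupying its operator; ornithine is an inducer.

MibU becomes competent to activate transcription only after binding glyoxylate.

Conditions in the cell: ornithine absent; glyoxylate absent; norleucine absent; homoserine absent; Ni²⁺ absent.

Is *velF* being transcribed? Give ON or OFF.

OFF

Norleucine is absent, so LutX is inactive.
Ni²⁺ is absent, so DovU is active.
Ornithine is absent, so LomB is active.
Homoserine is absent, so LutA is active.
Glyoxylate is absent, so MibU is inactive.
With repressor LomB bound, *velF* is not transcribed.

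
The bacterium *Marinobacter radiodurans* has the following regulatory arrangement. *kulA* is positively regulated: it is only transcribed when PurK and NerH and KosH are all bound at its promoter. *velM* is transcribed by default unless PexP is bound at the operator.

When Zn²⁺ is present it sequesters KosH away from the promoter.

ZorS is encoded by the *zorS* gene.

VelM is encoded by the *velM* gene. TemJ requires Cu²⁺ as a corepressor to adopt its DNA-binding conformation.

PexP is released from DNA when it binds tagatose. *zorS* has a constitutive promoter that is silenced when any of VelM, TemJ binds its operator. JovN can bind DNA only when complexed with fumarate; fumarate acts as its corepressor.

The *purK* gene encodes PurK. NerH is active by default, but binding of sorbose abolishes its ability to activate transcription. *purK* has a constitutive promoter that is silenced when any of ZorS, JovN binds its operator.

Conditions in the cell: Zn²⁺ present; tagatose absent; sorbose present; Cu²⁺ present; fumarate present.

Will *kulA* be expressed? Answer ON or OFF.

OFF

Tagatose is absent, so PexP is active.
With repressor PexP bound, *velM* is not transcribed.
So VelM is not produced.
Cu²⁺ is present, so TemJ is active.
With repressor TemJ bound, *zorS* is not transcribed.
So ZorS is not produced.
Fumarate is present, so JovN is active.
With repressor JovN bound, *purK* is not transcribed.
So PurK is not produced.
Sorbose is present, so NerH is inactive.
Zn²⁺ is present, so KosH is inactive.
Required activator PurK is absent, so *kulA* is not transcribed.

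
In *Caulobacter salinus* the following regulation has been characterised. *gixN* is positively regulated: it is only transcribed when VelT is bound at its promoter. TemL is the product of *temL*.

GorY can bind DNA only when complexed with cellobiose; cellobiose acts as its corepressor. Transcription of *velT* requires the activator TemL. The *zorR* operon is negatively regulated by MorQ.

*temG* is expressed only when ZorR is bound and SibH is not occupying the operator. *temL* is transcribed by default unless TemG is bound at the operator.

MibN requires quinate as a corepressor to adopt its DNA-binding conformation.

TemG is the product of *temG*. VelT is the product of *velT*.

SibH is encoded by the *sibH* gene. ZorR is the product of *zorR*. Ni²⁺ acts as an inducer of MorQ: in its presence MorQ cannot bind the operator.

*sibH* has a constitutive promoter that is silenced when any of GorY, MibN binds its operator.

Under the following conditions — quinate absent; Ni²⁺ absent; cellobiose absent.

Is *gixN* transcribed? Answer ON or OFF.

Ni²⁺ is absent, so MorQ is active.
With repressor MorQ bound, *zorR* is not transcribed.
So ZorR is not produced.
Cellobiose is absent, so GorY is inactive.
Quinate is absent, so MibN is inactive.
With no repressor bound, *sibH* is transcribed.
So SibH is produced and active.
With repressor SibH bound, *temG* is not transcribed.
So TemG is not produced.
With no repressor bound, *temL* is transcribed.
So TemL is produced and active.
No repressor is bound and TemL is active, so *velT* is transcribed.
So VelT is produced and active.
No repressor is bound and VelT is active, so *gixN* is transcribed.

ON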